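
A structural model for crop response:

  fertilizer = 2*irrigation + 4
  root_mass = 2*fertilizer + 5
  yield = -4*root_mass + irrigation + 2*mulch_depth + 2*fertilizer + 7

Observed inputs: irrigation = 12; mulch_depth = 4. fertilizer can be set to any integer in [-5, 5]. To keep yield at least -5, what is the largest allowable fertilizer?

fertilizer = 2

Intervening on fertilizer fixes its value directly, overriding its dependence on irrigation.
Substituting into the yield equation gives yield = -6*fertilizer + 7.
Require -6*fertilizer + 7 ≥ -5, so fertilizer ≤ 2.
The largest integer in [-5, 5] satisfying this is 2.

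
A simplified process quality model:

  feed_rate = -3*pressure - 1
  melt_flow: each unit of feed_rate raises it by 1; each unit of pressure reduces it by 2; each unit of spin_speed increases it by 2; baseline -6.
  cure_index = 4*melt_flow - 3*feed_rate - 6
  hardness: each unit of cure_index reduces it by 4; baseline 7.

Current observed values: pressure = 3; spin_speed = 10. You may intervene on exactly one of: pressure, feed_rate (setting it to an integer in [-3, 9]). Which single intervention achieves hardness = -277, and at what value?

Intervening on pressure: with other inputs at their observed values, hardness = 44*pressure - 189. Solving for -277 gives pressure = -2, within [-3, 9].
Intervening on feed_rate: hardness = -4*feed_rate - 97. Reaching -277 requires feed_rate = 45, outside [-3, 9].

set pressure = -2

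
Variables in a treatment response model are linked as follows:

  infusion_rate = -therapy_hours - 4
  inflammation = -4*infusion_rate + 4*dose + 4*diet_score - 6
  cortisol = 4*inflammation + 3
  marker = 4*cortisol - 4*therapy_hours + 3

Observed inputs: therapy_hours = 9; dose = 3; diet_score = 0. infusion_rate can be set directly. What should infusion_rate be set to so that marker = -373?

Intervening on infusion_rate fixes its value directly, overriding its dependence on therapy_hours.
Substituting into the inflammation equation gives inflammation = -4*infusion_rate + 6.
Substituting into the cortisol equation gives cortisol = -16*infusion_rate + 27.
Substituting into the marker equation gives marker = -64*infusion_rate + 75.
Solve -64*infusion_rate + 75 = -373: infusion_rate = (-373 - 75) / -64 = 7.

infusion_rate = 7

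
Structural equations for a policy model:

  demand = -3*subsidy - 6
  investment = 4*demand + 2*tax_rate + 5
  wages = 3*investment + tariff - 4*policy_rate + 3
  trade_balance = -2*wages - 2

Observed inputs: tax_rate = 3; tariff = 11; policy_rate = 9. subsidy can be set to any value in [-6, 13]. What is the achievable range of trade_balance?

-312 to 1056

Substituting into the investment equation gives investment = -12*subsidy - 13.
Substituting into the wages equation gives wages = -36*subsidy - 61.
trade_balance becomes 72*subsidy + 120.
Linear in subsidy, so extremes are at the endpoints: subsidy = -6 gives trade_balance = -312; subsidy = 13 gives trade_balance = 1056.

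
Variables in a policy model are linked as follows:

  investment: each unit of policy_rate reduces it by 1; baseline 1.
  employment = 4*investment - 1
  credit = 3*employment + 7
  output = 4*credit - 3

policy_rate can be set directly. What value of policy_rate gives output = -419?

policy_rate = 10

Substituting into the employment equation gives employment = -4*policy_rate + 3.
So credit = -12*policy_rate + 16.
output becomes -48*policy_rate + 61.
Solve -48*policy_rate + 61 = -419: policy_rate = (-419 - 61) / -48 = 10.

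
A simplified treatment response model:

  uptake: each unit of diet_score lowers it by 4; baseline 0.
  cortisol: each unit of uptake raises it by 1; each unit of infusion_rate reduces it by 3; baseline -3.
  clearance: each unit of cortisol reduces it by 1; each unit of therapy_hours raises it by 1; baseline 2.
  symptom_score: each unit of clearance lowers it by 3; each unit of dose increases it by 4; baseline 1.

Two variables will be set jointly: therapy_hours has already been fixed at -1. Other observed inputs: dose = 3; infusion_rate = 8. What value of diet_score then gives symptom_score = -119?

diet_score = 4

With therapy_hours held at -1:
Substituting into the cortisol equation gives cortisol = -4*diet_score - 27.
Substituting into the clearance equation gives clearance = 4*diet_score + 28.
symptom_score becomes -12*diet_score - 71.
Solve -12*diet_score - 71 = -119: diet_score = (-119 + 71) / -12 = 4.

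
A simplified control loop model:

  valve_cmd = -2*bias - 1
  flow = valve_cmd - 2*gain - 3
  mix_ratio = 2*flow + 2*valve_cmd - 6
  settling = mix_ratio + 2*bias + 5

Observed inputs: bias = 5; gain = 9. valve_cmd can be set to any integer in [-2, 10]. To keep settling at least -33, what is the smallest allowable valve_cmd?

valve_cmd = 0

Intervening on valve_cmd fixes its value directly, overriding its dependence on bias.
Substituting into the flow equation gives flow = valve_cmd - 21.
Substituting into the mix_ratio equation gives mix_ratio = 4*valve_cmd - 48.
Substituting into the settling equation gives settling = 4*valve_cmd - 33.
Require 4*valve_cmd - 33 ≥ -33, so valve_cmd ≥ 0.
The smallest integer in [-2, 10] satisfying this is 0.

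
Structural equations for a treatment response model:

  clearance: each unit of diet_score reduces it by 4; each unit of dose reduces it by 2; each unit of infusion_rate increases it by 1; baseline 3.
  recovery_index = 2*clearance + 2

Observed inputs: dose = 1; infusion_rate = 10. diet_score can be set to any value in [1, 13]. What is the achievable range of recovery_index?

-80 to 16

Substituting into the clearance equation gives clearance = -4*diet_score + 11.
This gives recovery_index = -8*diet_score + 24.
Linear in diet_score, so extremes are at the endpoints: diet_score = 1 gives recovery_index = 16; diet_score = 13 gives recovery_index = -80.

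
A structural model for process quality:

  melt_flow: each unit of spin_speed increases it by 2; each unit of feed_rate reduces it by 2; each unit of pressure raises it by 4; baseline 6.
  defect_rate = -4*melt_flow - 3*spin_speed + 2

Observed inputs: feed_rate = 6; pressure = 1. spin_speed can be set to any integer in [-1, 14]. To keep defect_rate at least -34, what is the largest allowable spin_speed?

Substituting into the melt_flow equation gives melt_flow = 2*spin_speed - 2.
Substituting into the defect_rate equation gives defect_rate = -11*spin_speed + 10.
Require -11*spin_speed + 10 ≥ -34, so spin_speed ≤ 4.
The largest integer in [-1, 14] satisfying this is 4.

spin_speed = 4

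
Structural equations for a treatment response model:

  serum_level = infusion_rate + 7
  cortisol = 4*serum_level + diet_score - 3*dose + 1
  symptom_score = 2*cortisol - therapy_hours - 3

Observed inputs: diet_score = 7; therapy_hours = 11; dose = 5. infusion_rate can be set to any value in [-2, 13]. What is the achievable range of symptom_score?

Substituting into the cortisol equation gives cortisol = 4*infusion_rate + 21.
This gives symptom_score = 8*infusion_rate + 28.
Linear in infusion_rate, so extremes are at the endpoints: infusion_rate = -2 gives symptom_score = 12; infusion_rate = 13 gives symptom_score = 132.

12 to 132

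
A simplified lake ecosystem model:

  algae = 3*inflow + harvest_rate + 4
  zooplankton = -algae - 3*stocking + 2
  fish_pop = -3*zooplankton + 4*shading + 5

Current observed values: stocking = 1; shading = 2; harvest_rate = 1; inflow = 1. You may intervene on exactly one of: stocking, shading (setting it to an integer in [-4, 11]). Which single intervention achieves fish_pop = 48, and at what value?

set shading = 4

Intervening on stocking: fish_pop = 9*stocking + 31. Reaching 48 requires stocking = 17/9, not an integer.
Intervening on shading: with other inputs at their observed values, fish_pop = 4*shading + 32. Solving for 48 gives shading = 4, within [-4, 11].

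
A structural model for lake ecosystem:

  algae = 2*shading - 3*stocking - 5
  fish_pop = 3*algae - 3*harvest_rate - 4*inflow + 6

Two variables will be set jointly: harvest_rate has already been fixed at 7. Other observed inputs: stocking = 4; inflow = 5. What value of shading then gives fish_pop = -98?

With harvest_rate held at 7:
Substituting into the algae equation gives algae = 2*shading - 17.
Substituting into the fish_pop equation gives fish_pop = 6*shading - 86.
Solve 6*shading - 86 = -98: shading = (-98 + 86) / 6 = -2.

shading = -2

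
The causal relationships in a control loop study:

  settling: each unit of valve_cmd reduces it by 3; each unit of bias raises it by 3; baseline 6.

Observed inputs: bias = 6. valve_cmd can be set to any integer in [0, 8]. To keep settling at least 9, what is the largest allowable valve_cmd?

valve_cmd = 5

Substituting into the settling equation gives settling = -3*valve_cmd + 24.
Require -3*valve_cmd + 24 ≥ 9, so valve_cmd ≤ 5.
The largest integer in [0, 8] satisfying this is 5.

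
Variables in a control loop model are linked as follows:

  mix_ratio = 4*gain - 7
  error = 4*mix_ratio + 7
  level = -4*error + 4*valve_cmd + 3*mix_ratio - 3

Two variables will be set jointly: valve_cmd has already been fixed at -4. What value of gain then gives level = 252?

gain = -4

With valve_cmd held at -4:
Substituting into the error equation gives error = 16*gain - 21.
Substituting into the level equation gives level = -52*gain + 44.
Solve -52*gain + 44 = 252: gain = (252 - 44) / -52 = -4.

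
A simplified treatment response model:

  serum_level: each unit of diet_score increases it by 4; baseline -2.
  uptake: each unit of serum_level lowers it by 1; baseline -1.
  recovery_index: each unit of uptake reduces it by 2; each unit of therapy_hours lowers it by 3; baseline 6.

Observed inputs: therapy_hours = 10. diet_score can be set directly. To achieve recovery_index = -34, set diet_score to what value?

diet_score = -1

Substituting into the uptake equation gives uptake = -4*diet_score + 1.
recovery_index becomes 8*diet_score - 26.
Solve 8*diet_score - 26 = -34: diet_score = (-34 + 26) / 8 = -1.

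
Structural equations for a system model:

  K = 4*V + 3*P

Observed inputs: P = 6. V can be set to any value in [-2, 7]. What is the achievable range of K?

10 to 46

Substituting into the K equation gives K = 4*V + 18.
Linear in V, so extremes are at the endpoints: V = -2 gives K = 10; V = 7 gives K = 46.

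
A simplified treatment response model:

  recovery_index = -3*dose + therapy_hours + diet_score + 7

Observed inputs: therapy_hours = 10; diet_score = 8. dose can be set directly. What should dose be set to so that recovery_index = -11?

Substituting into the recovery_index equation gives recovery_index = -3*dose + 25.
Solve -3*dose + 25 = -11: dose = (-11 - 25) / -3 = 12.

dose = 12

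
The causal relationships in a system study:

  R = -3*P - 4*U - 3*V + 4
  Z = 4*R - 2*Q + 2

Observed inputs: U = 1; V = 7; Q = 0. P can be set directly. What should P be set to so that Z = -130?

P = 4

Substituting into the R equation gives R = -3*P - 21.
Z becomes -12*P - 82.
Solve -12*P - 82 = -130: P = (-130 + 82) / -12 = 4.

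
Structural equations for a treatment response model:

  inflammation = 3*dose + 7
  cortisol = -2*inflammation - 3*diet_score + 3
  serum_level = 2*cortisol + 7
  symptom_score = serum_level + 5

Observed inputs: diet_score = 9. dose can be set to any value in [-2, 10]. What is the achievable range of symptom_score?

Substituting into the cortisol equation gives cortisol = -6*dose - 38.
So serum_level = -12*dose - 69.
So symptom_score = -12*dose - 64.
Linear in dose, so extremes are at the endpoints: dose = -2 gives symptom_score = -40; dose = 10 gives symptom_score = -184.

-184 to -40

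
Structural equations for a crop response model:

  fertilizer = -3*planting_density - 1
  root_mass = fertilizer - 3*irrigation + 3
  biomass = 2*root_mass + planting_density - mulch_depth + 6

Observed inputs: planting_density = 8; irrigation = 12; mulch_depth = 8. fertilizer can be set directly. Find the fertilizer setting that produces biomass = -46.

Intervening on fertilizer fixes its value directly, overriding its dependence on planting_density.
Substituting into the root_mass equation gives root_mass = fertilizer - 33.
Substituting into the biomass equation gives biomass = 2*fertilizer - 60.
Solve 2*fertilizer - 60 = -46: fertilizer = (-46 + 60) / 2 = 7.

fertilizer = 7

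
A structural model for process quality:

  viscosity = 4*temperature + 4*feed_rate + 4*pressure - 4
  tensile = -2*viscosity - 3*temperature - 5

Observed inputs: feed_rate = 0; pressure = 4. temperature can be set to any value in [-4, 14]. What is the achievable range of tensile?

-183 to 15

Substituting into the viscosity equation gives viscosity = 4*temperature + 12.
So tensile = -11*temperature - 29.
Linear in temperature, so extremes are at the endpoints: temperature = -4 gives tensile = 15; temperature = 14 gives tensile = -183.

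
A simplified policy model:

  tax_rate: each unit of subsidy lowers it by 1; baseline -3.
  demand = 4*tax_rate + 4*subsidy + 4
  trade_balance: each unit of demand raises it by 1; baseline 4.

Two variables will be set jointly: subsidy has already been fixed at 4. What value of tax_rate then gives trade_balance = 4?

tax_rate = -5

With subsidy held at 4:
Intervening on tax_rate fixes its value directly, overriding its dependence on subsidy.
Substituting into the demand equation gives demand = 4*tax_rate + 20.
trade_balance becomes 4*tax_rate + 24.
Solve 4*tax_rate + 24 = 4: tax_rate = (4 - 24) / 4 = -5.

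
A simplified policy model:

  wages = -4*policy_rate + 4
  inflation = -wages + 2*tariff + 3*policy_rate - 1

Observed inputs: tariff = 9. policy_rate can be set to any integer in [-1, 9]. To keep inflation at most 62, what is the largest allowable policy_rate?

policy_rate = 7

Substituting into the inflation equation gives inflation = 7*policy_rate + 13.
Require 7*policy_rate + 13 ≤ 62, so policy_rate ≤ 7.
The largest integer in [-1, 9] satisfying this is 7.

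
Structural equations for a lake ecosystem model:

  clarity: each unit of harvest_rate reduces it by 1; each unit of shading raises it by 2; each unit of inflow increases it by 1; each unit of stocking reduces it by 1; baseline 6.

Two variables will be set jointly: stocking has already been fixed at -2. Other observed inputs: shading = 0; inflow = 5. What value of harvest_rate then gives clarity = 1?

With stocking held at -2:
Substituting into the clarity equation gives clarity = -harvest_rate + 13.
Solve -harvest_rate + 13 = 1: harvest_rate = (1 - 13) / -1 = 12.

harvest_rate = 12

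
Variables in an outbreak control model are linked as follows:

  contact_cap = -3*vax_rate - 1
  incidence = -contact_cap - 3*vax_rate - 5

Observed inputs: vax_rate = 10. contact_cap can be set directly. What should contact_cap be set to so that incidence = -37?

contact_cap = 2

Intervening on contact_cap fixes its value directly, overriding its dependence on vax_rate.
Substituting into the incidence equation gives incidence = -contact_cap - 35.
Solve -contact_cap - 35 = -37: contact_cap = (-37 + 35) / -1 = 2.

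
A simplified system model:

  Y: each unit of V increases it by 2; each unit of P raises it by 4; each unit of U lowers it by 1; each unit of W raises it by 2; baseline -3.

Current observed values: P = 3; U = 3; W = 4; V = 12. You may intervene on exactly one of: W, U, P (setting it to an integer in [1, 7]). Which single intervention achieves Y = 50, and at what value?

Intervening on W: Y = 2*W + 30. Reaching 50 requires W = 10, outside [1, 7].
Intervening on U: Y = -U + 41. Reaching 50 requires U = -9, outside [1, 7].
Intervening on P: with other inputs at their observed values, Y = 4*P + 26. Solving for 50 gives P = 6, within [1, 7].

set P = 6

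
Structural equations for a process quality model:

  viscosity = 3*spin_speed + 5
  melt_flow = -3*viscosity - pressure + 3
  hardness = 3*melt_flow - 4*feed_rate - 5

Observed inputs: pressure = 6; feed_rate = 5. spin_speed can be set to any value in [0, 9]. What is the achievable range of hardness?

-322 to -79

Substituting into the melt_flow equation gives melt_flow = -9*spin_speed - 18.
This gives hardness = -27*spin_speed - 79.
Linear in spin_speed, so extremes are at the endpoints: spin_speed = 0 gives hardness = -79; spin_speed = 9 gives hardness = -322.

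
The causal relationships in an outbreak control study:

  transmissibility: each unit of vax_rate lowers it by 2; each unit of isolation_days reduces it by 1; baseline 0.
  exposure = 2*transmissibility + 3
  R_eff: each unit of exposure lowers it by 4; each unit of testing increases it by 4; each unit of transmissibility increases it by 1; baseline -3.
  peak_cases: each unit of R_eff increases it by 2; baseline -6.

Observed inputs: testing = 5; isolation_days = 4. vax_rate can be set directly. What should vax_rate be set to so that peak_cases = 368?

Substituting into the transmissibility equation gives transmissibility = -2*vax_rate - 4.
Substituting into the exposure equation gives exposure = -4*vax_rate - 5.
This gives R_eff = 14*vax_rate + 33.
peak_cases becomes 28*vax_rate + 60.
Solve 28*vax_rate + 60 = 368: vax_rate = (368 - 60) / 28 = 11.

vax_rate = 11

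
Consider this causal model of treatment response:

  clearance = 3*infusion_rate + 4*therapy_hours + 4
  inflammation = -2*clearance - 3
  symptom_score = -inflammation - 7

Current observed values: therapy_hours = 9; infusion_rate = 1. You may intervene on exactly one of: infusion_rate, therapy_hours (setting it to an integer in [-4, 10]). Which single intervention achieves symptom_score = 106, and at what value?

Intervening on infusion_rate: with other inputs at their observed values, symptom_score = 6*infusion_rate + 76. Solving for 106 gives infusion_rate = 5, within [-4, 10].
Intervening on therapy_hours: symptom_score = 8*therapy_hours + 10. Reaching 106 requires therapy_hours = 12, outside [-4, 10].

set infusion_rate = 5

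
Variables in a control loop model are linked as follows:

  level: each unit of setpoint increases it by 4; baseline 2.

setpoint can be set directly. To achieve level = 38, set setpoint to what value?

setpoint = 9

Solve 4*setpoint + 2 = 38: setpoint = (38 - 2) / 4 = 9.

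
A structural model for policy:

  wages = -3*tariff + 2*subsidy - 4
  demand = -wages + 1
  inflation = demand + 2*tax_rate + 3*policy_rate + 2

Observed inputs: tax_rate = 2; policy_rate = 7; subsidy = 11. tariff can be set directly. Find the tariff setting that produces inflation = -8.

Substituting into the wages equation gives wages = -3*tariff + 18.
Substituting into the demand equation gives demand = 3*tariff - 17.
So inflation = 3*tariff + 10.
Solve 3*tariff + 10 = -8: tariff = (-8 - 10) / 3 = -6.

tariff = -6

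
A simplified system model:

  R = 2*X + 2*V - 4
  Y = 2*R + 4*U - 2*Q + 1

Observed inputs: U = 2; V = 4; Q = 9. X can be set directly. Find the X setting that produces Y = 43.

X = 11

Substituting into the R equation gives R = 2*X + 4.
Substituting into the Y equation gives Y = 4*X - 1.
Solve 4*X - 1 = 43: X = (43 + 1) / 4 = 11.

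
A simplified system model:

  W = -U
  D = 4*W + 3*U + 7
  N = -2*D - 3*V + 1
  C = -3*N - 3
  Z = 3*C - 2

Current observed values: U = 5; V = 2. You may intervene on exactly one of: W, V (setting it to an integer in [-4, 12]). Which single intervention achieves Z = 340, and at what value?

set V = 12

Intervening on W: Z = 72*W + 430. Reaching 340 requires W = -5/4, not an integer.
Intervening on V: with other inputs at their observed values, Z = 27*V + 16. Solving for 340 gives V = 12, within [-4, 12].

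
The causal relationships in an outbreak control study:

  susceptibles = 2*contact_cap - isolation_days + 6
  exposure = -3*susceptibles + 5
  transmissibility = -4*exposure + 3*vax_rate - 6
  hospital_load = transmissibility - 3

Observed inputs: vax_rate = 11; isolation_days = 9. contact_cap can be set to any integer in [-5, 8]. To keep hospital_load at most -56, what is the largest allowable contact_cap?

Substituting into the susceptibles equation gives susceptibles = 2*contact_cap - 3.
This gives exposure = -6*contact_cap + 14.
Substituting into the transmissibility equation gives transmissibility = 24*contact_cap - 29.
hospital_load becomes 24*contact_cap - 32.
Require 24*contact_cap - 32 ≤ -56, so contact_cap ≤ -1.
The largest integer in [-5, 8] satisfying this is -1.

contact_cap = -1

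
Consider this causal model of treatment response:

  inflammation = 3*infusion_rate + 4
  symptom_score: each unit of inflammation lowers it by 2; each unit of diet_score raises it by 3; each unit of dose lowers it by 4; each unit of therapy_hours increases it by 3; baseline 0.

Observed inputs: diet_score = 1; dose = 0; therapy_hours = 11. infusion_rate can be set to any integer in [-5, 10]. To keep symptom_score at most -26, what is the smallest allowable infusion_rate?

infusion_rate = 9

Substituting into the symptom_score equation gives symptom_score = -6*infusion_rate + 28.
Require -6*infusion_rate + 28 ≤ -26, so infusion_rate ≥ 9.
The smallest integer in [-5, 10] satisfying this is 9.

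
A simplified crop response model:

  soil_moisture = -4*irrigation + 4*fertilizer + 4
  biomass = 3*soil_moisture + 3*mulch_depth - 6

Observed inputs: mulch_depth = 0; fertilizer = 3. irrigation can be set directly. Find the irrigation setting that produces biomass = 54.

irrigation = -1

Substituting into the soil_moisture equation gives soil_moisture = -4*irrigation + 16.
So biomass = -12*irrigation + 42.
Solve -12*irrigation + 42 = 54: irrigation = (54 - 42) / -12 = -1.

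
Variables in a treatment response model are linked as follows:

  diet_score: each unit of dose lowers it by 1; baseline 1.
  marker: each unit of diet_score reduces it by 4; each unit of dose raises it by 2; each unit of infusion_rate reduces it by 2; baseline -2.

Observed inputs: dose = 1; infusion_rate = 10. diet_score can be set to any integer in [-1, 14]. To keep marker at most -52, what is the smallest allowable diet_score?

Intervening on diet_score fixes its value directly, overriding its dependence on dose.
Substituting into the marker equation gives marker = -4*diet_score - 20.
Require -4*diet_score - 20 ≤ -52, so diet_score ≥ 8.
The smallest integer in [-1, 14] satisfying this is 8.

diet_score = 8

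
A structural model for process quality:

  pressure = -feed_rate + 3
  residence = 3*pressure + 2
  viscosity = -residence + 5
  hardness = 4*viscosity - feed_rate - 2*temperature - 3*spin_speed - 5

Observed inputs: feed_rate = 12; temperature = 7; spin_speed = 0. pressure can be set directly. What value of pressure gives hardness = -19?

Intervening on pressure fixes its value directly, overriding its dependence on feed_rate.
Substituting into the viscosity equation gives viscosity = -3*pressure + 3.
So hardness = -12*pressure - 19.
Solve -12*pressure - 19 = -19: pressure = (-19 + 19) / -12 = 0.

pressure = 0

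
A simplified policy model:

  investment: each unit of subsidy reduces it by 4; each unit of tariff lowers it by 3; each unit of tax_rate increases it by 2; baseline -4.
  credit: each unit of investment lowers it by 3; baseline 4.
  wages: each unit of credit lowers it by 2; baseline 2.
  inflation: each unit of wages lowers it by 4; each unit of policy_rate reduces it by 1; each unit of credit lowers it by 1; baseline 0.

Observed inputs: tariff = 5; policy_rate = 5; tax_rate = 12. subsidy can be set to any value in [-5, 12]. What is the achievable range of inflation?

-510 to 918

Substituting into the investment equation gives investment = -4*subsidy + 5.
This gives credit = 12*subsidy - 11.
This gives wages = -24*subsidy + 24.
So inflation = 84*subsidy - 90.
Linear in subsidy, so extremes are at the endpoints: subsidy = -5 gives inflation = -510; subsidy = 12 gives inflation = 918.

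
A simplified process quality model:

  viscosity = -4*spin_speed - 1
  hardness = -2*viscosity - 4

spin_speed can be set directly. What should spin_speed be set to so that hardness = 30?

Substituting into the hardness equation gives hardness = 8*spin_speed - 2.
Solve 8*spin_speed - 2 = 30: spin_speed = (30 + 2) / 8 = 4.

spin_speed = 4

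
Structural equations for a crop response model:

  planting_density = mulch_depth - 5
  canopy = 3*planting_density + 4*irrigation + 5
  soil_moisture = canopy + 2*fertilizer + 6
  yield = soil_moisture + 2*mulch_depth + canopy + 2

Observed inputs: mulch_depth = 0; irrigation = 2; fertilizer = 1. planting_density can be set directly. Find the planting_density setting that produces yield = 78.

Intervening on planting_density fixes its value directly, overriding its dependence on mulch_depth.
Substituting into the canopy equation gives canopy = 3*planting_density + 13.
Substituting into the soil_moisture equation gives soil_moisture = 3*planting_density + 21.
Substituting into the yield equation gives yield = 6*planting_density + 36.
Solve 6*planting_density + 36 = 78: planting_density = (78 - 36) / 6 = 7.

planting_density = 7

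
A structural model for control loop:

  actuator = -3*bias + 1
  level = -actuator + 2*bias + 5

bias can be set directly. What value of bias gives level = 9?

Substituting into the level equation gives level = 5*bias + 4.
Solve 5*bias + 4 = 9: bias = (9 - 4) / 5 = 1.

bias = 1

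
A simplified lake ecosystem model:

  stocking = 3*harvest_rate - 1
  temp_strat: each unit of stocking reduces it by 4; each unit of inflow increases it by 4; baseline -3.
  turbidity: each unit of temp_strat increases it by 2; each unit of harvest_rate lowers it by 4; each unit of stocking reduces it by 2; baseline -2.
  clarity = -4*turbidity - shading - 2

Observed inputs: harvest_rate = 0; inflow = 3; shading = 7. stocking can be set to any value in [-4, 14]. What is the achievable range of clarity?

Intervening on stocking fixes its value directly, overriding its dependence on harvest_rate.
Substituting into the temp_strat equation gives temp_strat = -4*stocking + 9.
Substituting into the turbidity equation gives turbidity = -10*stocking + 16.
Substituting into the clarity equation gives clarity = 40*stocking - 73.
Linear in stocking, so extremes are at the endpoints: stocking = -4 gives clarity = -233; stocking = 14 gives clarity = 487.

-233 to 487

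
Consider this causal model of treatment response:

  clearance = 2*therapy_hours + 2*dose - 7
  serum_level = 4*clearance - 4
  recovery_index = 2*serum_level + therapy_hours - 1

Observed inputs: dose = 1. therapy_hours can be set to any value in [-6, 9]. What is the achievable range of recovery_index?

-151 to 104

Substituting into the clearance equation gives clearance = 2*therapy_hours - 5.
Substituting into the serum_level equation gives serum_level = 8*therapy_hours - 24.
recovery_index becomes 17*therapy_hours - 49.
Linear in therapy_hours, so extremes are at the endpoints: therapy_hours = -6 gives recovery_index = -151; therapy_hours = 9 gives recovery_index = 104.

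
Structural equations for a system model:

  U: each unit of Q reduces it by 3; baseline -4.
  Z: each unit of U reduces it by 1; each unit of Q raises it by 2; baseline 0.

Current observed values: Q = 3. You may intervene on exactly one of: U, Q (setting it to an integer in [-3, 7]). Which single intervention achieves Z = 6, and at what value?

Intervening on U: with other inputs at their observed values, Z = -U + 6. Solving for 6 gives U = 0, within [-3, 7].
Intervening on Q: Z = 5*Q + 4. Reaching 6 requires Q = 2/5, not an integer.

set U = 0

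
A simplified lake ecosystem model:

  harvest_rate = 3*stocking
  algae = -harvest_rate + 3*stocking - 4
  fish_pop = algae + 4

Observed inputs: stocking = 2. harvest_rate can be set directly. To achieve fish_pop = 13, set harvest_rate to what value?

Intervening on harvest_rate fixes its value directly, overriding its dependence on stocking.
Substituting into the algae equation gives algae = -harvest_rate + 2.
Substituting into the fish_pop equation gives fish_pop = -harvest_rate + 6.
Solve -harvest_rate + 6 = 13: harvest_rate = (13 - 6) / -1 = -7.

harvest_rate = -7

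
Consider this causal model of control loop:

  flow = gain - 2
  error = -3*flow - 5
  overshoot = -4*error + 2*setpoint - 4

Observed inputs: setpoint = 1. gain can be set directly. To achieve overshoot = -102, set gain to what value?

gain = -8

Substituting into the error equation gives error = -3*gain + 1.
This gives overshoot = 12*gain - 6.
Solve 12*gain - 6 = -102: gain = (-102 + 6) / 12 = -8.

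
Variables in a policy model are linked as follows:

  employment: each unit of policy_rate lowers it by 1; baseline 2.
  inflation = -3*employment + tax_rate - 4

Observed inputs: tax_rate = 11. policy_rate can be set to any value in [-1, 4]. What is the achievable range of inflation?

-2 to 13

Substituting into the inflation equation gives inflation = 3*policy_rate + 1.
Linear in policy_rate, so extremes are at the endpoints: policy_rate = -1 gives inflation = -2; policy_rate = 4 gives inflation = 13.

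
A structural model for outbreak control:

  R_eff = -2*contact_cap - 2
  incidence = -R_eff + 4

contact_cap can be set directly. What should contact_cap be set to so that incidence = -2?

Substituting into the incidence equation gives incidence = 2*contact_cap + 6.
Solve 2*contact_cap + 6 = -2: contact_cap = (-2 - 6) / 2 = -4.

contact_cap = -4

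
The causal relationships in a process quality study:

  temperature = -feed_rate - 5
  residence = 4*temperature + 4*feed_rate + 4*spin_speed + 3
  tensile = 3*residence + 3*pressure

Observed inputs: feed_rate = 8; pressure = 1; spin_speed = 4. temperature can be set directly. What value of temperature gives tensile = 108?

Intervening on temperature fixes its value directly, overriding its dependence on feed_rate.
Substituting into the residence equation gives residence = 4*temperature + 51.
Substituting into the tensile equation gives tensile = 12*temperature + 156.
Solve 12*temperature + 156 = 108: temperature = (108 - 156) / 12 = -4.

temperature = -4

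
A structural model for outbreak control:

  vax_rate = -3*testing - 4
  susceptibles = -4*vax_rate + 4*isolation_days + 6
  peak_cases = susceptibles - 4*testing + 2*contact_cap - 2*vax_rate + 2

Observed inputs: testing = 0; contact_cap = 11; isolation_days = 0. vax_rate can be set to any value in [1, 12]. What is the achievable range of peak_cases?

-42 to 24

Intervening on vax_rate fixes its value directly, overriding its dependence on testing.
Substituting into the susceptibles equation gives susceptibles = -4*vax_rate + 6.
Substituting into the peak_cases equation gives peak_cases = -6*vax_rate + 30.
Linear in vax_rate, so extremes are at the endpoints: vax_rate = 1 gives peak_cases = 24; vax_rate = 12 gives peak_cases = -42.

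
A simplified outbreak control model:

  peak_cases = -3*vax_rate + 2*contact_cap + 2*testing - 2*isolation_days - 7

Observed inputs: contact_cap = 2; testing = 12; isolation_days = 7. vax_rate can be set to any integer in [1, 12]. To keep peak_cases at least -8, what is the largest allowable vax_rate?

vax_rate = 5

Substituting into the peak_cases equation gives peak_cases = -3*vax_rate + 7.
Require -3*vax_rate + 7 ≥ -8, so vax_rate ≤ 5.
The largest integer in [1, 12] satisfying this is 5.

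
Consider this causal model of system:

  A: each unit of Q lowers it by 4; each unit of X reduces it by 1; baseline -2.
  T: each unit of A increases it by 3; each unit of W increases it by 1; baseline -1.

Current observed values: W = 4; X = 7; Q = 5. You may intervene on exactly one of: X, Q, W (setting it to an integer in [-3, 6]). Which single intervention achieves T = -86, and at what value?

set W = 2

Intervening on X: T = -3*X - 63. Reaching -86 requires X = 23/3, not an integer.
Intervening on Q: T = -12*Q - 24. Reaching -86 requires Q = 31/6, not an integer.
Intervening on W: with other inputs at their observed values, T = W - 88. Solving for -86 gives W = 2, within [-3, 6].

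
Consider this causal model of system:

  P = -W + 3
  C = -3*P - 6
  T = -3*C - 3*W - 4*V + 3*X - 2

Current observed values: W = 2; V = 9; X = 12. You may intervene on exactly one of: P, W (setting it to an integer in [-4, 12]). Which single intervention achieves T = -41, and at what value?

Intervening on P: T = 9*P + 10. Reaching -41 requires P = -17/3, not an integer.
Intervening on W: with other inputs at their observed values, T = -12*W + 43. Solving for -41 gives W = 7, within [-4, 12].

set W = 7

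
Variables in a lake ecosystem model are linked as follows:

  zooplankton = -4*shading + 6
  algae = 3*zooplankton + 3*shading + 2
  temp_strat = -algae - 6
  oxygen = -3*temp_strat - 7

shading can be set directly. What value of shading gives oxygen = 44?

Substituting into the algae equation gives algae = -9*shading + 20.
So temp_strat = 9*shading - 26.
This gives oxygen = -27*shading + 71.
Solve -27*shading + 71 = 44: shading = (44 - 71) / -27 = 1.

shading = 1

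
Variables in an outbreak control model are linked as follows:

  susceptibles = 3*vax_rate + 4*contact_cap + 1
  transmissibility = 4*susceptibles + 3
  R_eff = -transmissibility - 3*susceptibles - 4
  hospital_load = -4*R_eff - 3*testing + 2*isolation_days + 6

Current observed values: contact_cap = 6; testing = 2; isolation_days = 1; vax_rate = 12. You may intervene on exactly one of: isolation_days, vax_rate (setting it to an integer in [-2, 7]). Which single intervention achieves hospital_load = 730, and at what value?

Intervening on isolation_days: hospital_load = 2*isolation_days + 1736. Reaching 730 requires isolation_days = -503, outside [-2, 7].
Intervening on vax_rate: with other inputs at their observed values, hospital_load = 84*vax_rate + 730. Solving for 730 gives vax_rate = 0, within [-2, 7].

set vax_rate = 0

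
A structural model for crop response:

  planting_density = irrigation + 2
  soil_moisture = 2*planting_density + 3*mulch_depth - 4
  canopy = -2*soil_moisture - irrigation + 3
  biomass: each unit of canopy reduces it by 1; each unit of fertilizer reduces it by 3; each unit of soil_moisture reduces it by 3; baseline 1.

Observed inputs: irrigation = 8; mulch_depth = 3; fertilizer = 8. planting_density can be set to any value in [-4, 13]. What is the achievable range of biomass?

-49 to -15

Intervening on planting_density fixes its value directly, overriding its dependence on irrigation.
Substituting into the soil_moisture equation gives soil_moisture = 2*planting_density + 5.
So canopy = -4*planting_density - 15.
Substituting into the biomass equation gives biomass = -2*planting_density - 23.
Linear in planting_density, so extremes are at the endpoints: planting_density = -4 gives biomass = -15; planting_density = 13 gives biomass = -49.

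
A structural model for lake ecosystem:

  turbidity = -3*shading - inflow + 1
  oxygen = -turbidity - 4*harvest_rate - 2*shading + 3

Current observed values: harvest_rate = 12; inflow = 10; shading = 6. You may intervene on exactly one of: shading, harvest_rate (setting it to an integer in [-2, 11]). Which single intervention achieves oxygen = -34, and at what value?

set shading = 2

Intervening on shading: with other inputs at their observed values, oxygen = shading - 36. Solving for -34 gives shading = 2, within [-2, 11].
Intervening on harvest_rate: oxygen = -4*harvest_rate + 18. Reaching -34 requires harvest_rate = 13, outside [-2, 11].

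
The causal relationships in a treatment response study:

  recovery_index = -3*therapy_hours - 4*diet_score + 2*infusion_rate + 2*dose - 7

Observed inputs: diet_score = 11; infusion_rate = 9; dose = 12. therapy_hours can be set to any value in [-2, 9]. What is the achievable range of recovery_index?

-36 to -3

Substituting into the recovery_index equation gives recovery_index = -3*therapy_hours - 9.
Linear in therapy_hours, so extremes are at the endpoints: therapy_hours = -2 gives recovery_index = -3; therapy_hours = 9 gives recovery_index = -36.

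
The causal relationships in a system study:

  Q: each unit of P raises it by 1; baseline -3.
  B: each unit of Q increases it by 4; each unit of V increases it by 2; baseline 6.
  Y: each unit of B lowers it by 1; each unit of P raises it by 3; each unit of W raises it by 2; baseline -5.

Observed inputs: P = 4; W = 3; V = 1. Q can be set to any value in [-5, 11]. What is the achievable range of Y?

-39 to 25

Intervening on Q fixes its value directly, overriding its dependence on P.
Substituting into the B equation gives B = 4*Q + 8.
Substituting into the Y equation gives Y = -4*Q + 5.
Linear in Q, so extremes are at the endpoints: Q = -5 gives Y = 25; Q = 11 gives Y = -39.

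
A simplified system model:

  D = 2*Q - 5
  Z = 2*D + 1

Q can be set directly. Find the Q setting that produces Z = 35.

Substituting into the Z equation gives Z = 4*Q - 9.
Solve 4*Q - 9 = 35: Q = (35 + 9) / 4 = 11.

Q = 11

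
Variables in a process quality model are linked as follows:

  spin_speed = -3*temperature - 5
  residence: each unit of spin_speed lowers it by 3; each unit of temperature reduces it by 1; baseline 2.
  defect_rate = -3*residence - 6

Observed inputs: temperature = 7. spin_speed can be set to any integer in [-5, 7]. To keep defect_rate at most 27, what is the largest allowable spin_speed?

Intervening on spin_speed fixes its value directly, overriding its dependence on temperature.
Substituting into the residence equation gives residence = -3*spin_speed - 5.
Substituting into the defect_rate equation gives defect_rate = 9*spin_speed + 9.
Require 9*spin_speed + 9 ≤ 27, so spin_speed ≤ 2.
The largest integer in [-5, 7] satisfying this is 2.

spin_speed = 2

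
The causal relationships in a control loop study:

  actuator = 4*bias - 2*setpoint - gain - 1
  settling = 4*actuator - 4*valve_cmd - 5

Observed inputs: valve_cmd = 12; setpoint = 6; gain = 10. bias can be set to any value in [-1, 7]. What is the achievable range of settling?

Substituting into the actuator equation gives actuator = 4*bias - 23.
settling becomes 16*bias - 145.
Linear in bias, so extremes are at the endpoints: bias = -1 gives settling = -161; bias = 7 gives settling = -33.

-161 to -33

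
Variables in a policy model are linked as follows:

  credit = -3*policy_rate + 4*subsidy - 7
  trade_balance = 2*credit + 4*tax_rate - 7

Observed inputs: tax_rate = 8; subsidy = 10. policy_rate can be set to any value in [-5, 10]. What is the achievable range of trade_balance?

31 to 121

Substituting into the credit equation gives credit = -3*policy_rate + 33.
Substituting into the trade_balance equation gives trade_balance = -6*policy_rate + 91.
Linear in policy_rate, so extremes are at the endpoints: policy_rate = -5 gives trade_balance = 121; policy_rate = 10 gives trade_balance = 31.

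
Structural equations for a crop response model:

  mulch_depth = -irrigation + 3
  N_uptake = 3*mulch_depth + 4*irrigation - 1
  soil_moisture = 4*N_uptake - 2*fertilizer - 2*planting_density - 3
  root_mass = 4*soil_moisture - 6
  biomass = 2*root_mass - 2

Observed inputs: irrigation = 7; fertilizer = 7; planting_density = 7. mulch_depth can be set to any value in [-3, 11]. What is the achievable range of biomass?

314 to 1658

Intervening on mulch_depth fixes its value directly, overriding its dependence on irrigation.
Substituting into the N_uptake equation gives N_uptake = 3*mulch_depth + 27.
Substituting into the soil_moisture equation gives soil_moisture = 12*mulch_depth + 77.
root_mass becomes 48*mulch_depth + 302.
Substituting into the biomass equation gives biomass = 96*mulch_depth + 602.
Linear in mulch_depth, so extremes are at the endpoints: mulch_depth = -3 gives biomass = 314; mulch_depth = 11 gives biomass = 1658.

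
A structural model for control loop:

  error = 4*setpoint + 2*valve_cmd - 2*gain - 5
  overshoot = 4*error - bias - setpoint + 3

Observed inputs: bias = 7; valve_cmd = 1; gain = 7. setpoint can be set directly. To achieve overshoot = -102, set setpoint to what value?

Substituting into the error equation gives error = 4*setpoint - 17.
Substituting into the overshoot equation gives overshoot = 15*setpoint - 72.
Solve 15*setpoint - 72 = -102: setpoint = (-102 + 72) / 15 = -2.

setpoint = -2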